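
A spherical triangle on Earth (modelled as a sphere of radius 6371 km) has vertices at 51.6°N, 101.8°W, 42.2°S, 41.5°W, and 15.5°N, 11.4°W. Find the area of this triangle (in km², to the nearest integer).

43089478 km²

Side lengths (central angles): a = 1.1173, b = 1.3641, c = 1.8739 rad; semiperimeter s = 2.1776.
By l'Huilier's theorem, tan(E/4) = √[tan(s/2) tan((s−a)/2) tan((s−b)/2) tan((s−c)/2)], giving spherical excess E = 1.0616 rad.
Area = E·R² = 1.0616 × (6371)² ≈ 43089478 km².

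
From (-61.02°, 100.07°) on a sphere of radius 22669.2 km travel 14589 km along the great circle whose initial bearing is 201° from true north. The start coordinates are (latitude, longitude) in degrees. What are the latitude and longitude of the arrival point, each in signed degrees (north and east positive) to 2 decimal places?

-76.22°, -15.41°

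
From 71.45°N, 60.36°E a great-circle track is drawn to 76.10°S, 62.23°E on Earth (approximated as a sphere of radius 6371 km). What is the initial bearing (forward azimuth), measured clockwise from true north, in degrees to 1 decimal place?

179.2°

Δλ = 1.870° = 0.0326 rad.
y = sin Δλ · cos φ₂ = (0.0326)(0.2402) = 0.0078
x = cos φ₁ sin φ₂ − sin φ₁ cos φ₂ cos Δλ = (0.3181)(-0.9707) − (0.9480)(0.2402)(0.9995) = -0.5364
θ = atan2(y, x) = 179.16°, so the bearing is 179.2°.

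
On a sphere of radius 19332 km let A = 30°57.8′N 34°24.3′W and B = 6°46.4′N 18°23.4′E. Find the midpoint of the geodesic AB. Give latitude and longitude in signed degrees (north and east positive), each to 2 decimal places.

20.87°, -5.93°

Central angle δ = 0.9575 rad. Interpolating on the sphere with fraction f = 0.5:
P = [sin((1−f)δ)·A + sin(fδ)·B] / sin δ = 0.5633·A + 0.5633·B in Cartesian coordinates,
giving P = (0.9294, -0.0965, 0.3563), i.e. latitude 20.87°, longitude -5.93°.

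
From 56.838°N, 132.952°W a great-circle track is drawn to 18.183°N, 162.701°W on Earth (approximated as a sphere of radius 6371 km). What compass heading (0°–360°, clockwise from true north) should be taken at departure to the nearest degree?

222°

With φ₁ = 0.9920, φ₂ = 0.3174, Δλ = -0.5192 rad, the forward-azimuth formula gives
θ = atan2( sin Δλ cos φ₂ , cos φ₁ sin φ₂ − sin φ₁ cos φ₂ cos Δλ ) = atan2(-0.4714, -0.5198) = -137.79°.
Adding 360° brings this into [0°, 360°): 222°.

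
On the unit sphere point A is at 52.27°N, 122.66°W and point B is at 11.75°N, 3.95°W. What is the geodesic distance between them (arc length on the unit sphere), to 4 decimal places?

1.6979

Let φ₁ = 0.9123 rad, φ₂ = 0.2051 rad, and Δλ = 2.0719 rad.
cos c = sin φ₁ sin φ₂ + cos φ₁ cos φ₂ cos Δλ = (0.7909)(0.2036) + (0.6119)(0.9790)(-0.4804) = -0.12674,
so c = arccos(-0.12674) = 1.69788 rad.
On the unit sphere the arc length equals the central angle: 1.6979.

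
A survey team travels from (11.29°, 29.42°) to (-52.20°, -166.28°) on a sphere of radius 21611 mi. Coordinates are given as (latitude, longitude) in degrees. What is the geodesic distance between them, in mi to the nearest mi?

With latitudes φ₁ = 11.290°, φ₂ = -52.200° and longitude difference Δλ = 164.300°:
cos c = sin φ₁ sin φ₂ + cos φ₁ cos φ₂ cos Δλ = (0.1958)(-0.7902) + (0.9806)(0.6129)(-0.9627) = -0.73332,
so c = arccos(-0.73332) = 2.39398 rad.
Distance = R·c = 21611 × 2.3940 ≈ 51736 mi.

51736 mi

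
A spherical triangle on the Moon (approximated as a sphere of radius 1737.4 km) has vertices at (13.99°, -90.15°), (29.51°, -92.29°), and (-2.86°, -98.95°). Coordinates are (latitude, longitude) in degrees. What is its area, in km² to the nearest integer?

80924 km²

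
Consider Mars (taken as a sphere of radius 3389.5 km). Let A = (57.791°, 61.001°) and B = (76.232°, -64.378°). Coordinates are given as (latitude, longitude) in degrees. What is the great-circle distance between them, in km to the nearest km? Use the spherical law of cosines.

Let φ₁ = 1.0086 rad, φ₂ = 1.3305 rad, and Δλ = -2.1883 rad.
cos c = sin φ₁ sin φ₂ + cos φ₁ cos φ₂ cos Δλ = (0.8461)(0.9713) + (0.5330)(0.2380)(-0.5790) = 0.74835,
so c = arccos(0.74835) = 0.72522 rad.
Distance = R·c = 3389.5 × 0.7252 ≈ 2458 km.

2458 km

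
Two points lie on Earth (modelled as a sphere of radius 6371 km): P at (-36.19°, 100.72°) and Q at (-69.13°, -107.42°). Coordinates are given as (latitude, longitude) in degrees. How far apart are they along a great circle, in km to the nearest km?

8078 km

With latitudes φ₁ = -36.190°, φ₂ = -69.130° and longitude difference Δλ = 151.860°:
cos c = sin φ₁ sin φ₂ + cos φ₁ cos φ₂ cos Δλ = (-0.5905)(-0.9344) + (0.8071)(0.3562)(-0.8818) = 0.29819,
so c = arccos(0.29819) = 1.26800 rad.
Distance = R·c = 6371 × 1.2680 ≈ 8078 km.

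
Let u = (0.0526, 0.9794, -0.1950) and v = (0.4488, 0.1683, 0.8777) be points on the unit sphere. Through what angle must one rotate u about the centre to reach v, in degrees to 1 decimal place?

89.0°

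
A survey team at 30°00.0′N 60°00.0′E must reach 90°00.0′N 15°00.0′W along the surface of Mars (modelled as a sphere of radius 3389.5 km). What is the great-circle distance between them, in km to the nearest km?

Let φ₁ = 0.5236 rad, φ₂ = 1.5708 rad, and Δλ = -1.3090 rad.
Haversine: a = sin²(Δφ/2) + cos φ₁ cos φ₂ sin²(Δλ/2) = 0.2500 + (0.8660)(0.0000)(0.3706) = 0.25000.
Central angle c = 2·arcsin(√a) = 1.04720 rad.
Distance = R·c = 3389.5 × 1.0472 ≈ 3549 km.

3549 km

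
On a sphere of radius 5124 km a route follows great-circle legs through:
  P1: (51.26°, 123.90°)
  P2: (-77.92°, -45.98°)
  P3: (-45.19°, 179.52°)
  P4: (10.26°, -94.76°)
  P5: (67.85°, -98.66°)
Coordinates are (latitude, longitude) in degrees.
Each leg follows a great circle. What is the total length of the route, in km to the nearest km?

32090 km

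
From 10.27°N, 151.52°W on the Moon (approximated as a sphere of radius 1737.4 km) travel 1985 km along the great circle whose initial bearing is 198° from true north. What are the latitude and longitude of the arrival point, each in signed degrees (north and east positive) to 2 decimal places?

-51.01°, -178.06°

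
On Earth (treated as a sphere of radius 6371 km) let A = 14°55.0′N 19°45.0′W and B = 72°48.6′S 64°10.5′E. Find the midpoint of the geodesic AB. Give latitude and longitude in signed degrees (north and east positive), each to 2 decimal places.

Central angle δ = 1.7882 rad. Interpolating on the sphere with fraction f = 0.5:
P = [sin((1−f)δ)·A + sin(fδ)·B] / sin δ = 0.7984·A + 0.7984·B in Cartesian coordinates,
giving P = (0.8289, -0.0483, -0.5572), i.e. latitude -33.87°, longitude -3.34°.

-33.87°, -3.34°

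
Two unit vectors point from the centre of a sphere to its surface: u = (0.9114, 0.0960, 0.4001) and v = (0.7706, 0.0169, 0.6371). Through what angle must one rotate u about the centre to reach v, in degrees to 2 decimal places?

u·v = 0.9589; |u| = 1.0000, |v| = 1.0000.
cos θ = (u·v)/(|u||v|) = 0.9589, so θ = 16.49°.

16.49°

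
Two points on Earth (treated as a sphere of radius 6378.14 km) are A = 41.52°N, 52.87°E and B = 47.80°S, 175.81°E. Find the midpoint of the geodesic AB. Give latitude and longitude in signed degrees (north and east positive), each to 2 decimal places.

Central angle δ = 2.4411 rad. Interpolating on the sphere with fraction f = 0.5:
P = [sin((1−f)δ)·A + sin(fδ)·B] / sin δ = 1.4572·A + 1.4572·B in Cartesian coordinates,
giving P = (-0.3176, 0.9414, -0.1136), i.e. latitude -6.52°, longitude 108.65°.

-6.52°, 108.65°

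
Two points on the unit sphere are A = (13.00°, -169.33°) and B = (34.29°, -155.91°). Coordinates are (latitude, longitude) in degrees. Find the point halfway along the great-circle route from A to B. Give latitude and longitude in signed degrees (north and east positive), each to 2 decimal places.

Central angle δ = 0.4281 rad. Interpolating on the sphere with fraction f = 0.5:
P = [sin((1−f)δ)·A + sin(fδ)·B] / sin δ = 0.5117·A + 0.5117·B in Cartesian coordinates,
giving P = (-0.8759, -0.2649, 0.4034), i.e. latitude 23.79°, longitude -163.17°.

23.79°, -163.17°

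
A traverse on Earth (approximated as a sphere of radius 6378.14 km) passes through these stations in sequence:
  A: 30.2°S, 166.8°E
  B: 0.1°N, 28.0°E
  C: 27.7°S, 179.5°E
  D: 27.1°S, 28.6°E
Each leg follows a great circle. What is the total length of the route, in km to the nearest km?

43445 km

Leg A→B: central angle 2.2799 rad, distance 14541.7 km.
Leg B→C: central angle 2.4637 rad, distance 15714.0 km.
Leg C→D: central angle 2.0680 rad, distance 13189.8 km.
Total: 14541.7 + 15714.0 + 13189.8 ≈ 43445 km.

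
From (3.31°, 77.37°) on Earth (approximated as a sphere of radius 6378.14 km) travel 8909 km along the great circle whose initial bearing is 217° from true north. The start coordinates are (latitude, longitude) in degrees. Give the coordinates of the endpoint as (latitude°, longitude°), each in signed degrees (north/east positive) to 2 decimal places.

-50.83°, 7.58°

Angular distance δ = d/R = 8909/6378.14 = 1.39680 rad; initial bearing θ = 3.7874 rad.
sin φ₂ = sin φ₁ cos δ + cos φ₁ sin δ cos θ = (0.0577)(0.1731) + (0.9983)(0.9849)(-0.7986) = -0.7753, so φ₂ = -50.83°.
Δλ = atan2(sin θ sin δ cos φ₁, cos δ − sin φ₁ sin φ₂) = atan2(-0.5917, 0.2179) = -69.786°.
λ₂ = 77.370° − 69.786° = 7.58°.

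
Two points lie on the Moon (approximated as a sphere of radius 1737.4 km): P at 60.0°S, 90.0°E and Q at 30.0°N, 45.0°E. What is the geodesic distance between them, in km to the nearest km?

2950 km

Let φ₁ = -1.0472 rad, φ₂ = 0.5236 rad, and Δλ = -0.7854 rad.
cos c = sin φ₁ sin φ₂ + cos φ₁ cos φ₂ cos Δλ = (-0.8660)(0.5000) + (0.5000)(0.8660)(0.7071) = -0.12683,
so c = arccos(-0.12683) = 1.69797 rad.
Distance = R·c = 1737.4 × 1.6980 ≈ 2950 km.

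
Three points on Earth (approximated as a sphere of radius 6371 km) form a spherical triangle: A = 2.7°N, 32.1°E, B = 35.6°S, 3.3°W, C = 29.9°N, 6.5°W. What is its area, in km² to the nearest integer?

Side lengths (central angles): a = 1.1444, b = 0.7951, c = 0.8833 rad; semiperimeter s = 1.4114.
By l'Huilier's theorem, tan(E/4) = √[tan(s/2) tan((s−a)/2) tan((s−b)/2) tan((s−c)/2)], giving spherical excess E = 0.3956 rad.
Area = E·R² = 0.3956 × (6371)² ≈ 16058051 km².

16058051 km²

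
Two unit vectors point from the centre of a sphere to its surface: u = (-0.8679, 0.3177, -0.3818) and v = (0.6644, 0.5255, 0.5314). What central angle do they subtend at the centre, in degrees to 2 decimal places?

127.78°

u·v = -0.6126; |u| = 1.0000, |v| = 1.0000.
cos θ = (u·v)/(|u||v|) = -0.6126, so θ = 127.78°.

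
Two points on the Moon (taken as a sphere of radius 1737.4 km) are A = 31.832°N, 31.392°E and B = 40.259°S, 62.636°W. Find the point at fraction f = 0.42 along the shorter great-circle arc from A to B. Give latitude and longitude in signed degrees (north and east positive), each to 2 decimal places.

The central angle between A and B is δ = 1.9675 rad.
With f = 0.42, the slerp weights are sin((1−f)δ)/sin δ = 0.9857 and sin(fδ)/sin δ = 0.7974.
Weighted sum of the unit vectors: (0.9857)·(0.7252,0.4425,0.5274) + (0.7974)·(0.3508,-0.6777,-0.6462) = (0.9945, -0.1042, 0.0046).
Converting back: φ = atan2(z, √(x²+y²)) = 0.26°, λ = atan2(y, x) = -5.98°.

0.26°, -5.98°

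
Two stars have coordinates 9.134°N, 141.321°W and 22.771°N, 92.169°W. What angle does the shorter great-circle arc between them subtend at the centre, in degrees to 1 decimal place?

Let φ₁ = 0.1594 rad, φ₂ = 0.3974 rad, and Δλ = 0.8579 rad.
cos c = sin φ₁ sin φ₂ + cos φ₁ cos φ₂ cos Δλ = (0.1587)(0.3870) + (0.9873)(0.9221)(0.6541) = 0.65687,
so c = arccos(0.65687) = 0.85413 rad.
So the angular separation is 48.9°.

48.9°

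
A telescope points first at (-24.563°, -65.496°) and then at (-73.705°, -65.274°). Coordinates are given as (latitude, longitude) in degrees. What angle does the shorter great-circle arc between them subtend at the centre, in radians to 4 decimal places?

0.8577 rad

Let φ₁ = -0.4287 rad, φ₂ = -1.2864 rad, and Δλ = 0.0039 rad.
Haversine: a = sin²(Δφ/2) + cos φ₁ cos φ₂ sin²(Δλ/2) = 0.1729 + (0.9095)(0.2806)(0.0000) = 0.17291.
Central angle c = 2·arcsin(√a) = 0.85769 rad.
So the angular separation is 0.8577 rad.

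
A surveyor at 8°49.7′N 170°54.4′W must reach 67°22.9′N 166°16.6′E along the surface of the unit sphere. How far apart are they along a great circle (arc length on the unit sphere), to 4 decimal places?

In radians: φ₁ = 0.1541, φ₂ = 1.1760, Δλ = -22.817° = -0.3982 rad.
cos c = sin φ₁ sin φ₂ + cos φ₁ cos φ₂ cos Δλ = (0.1535)(0.9231) + (0.9882)(0.3846)(0.9218) = 0.49197,
so c = arccos(0.49197) = 1.05645 rad.
On the unit sphere the arc length equals the central angle: 1.0564.

1.0564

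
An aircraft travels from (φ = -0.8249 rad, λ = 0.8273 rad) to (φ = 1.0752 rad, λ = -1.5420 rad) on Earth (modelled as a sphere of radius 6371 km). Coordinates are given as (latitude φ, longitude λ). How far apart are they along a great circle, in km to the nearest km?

With latitudes φ₁ = -47.263°, φ₂ = 61.604° and longitude difference Δλ = -135.751°:
Haversine: a = sin²(Δφ/2) + cos φ₁ cos φ₂ sin²(Δλ/2) = 0.6617 + (0.6786)(0.4756)(0.8582) = 0.93864.
Central angle c = 2·arcsin(√a) = 2.64097 rad.
Distance = R·c = 6371 × 2.6410 ≈ 16826 km.

16826 km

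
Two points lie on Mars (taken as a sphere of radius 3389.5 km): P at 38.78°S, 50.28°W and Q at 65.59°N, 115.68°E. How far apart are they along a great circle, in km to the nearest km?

8992 km

Let φ₁ = -0.6768 rad, φ₂ = 1.1448 rad, and Δλ = 2.8965 rad.
Haversine: a = sin²(Δφ/2) + cos φ₁ cos φ₂ sin²(Δλ/2) = 0.6241 + (0.7796)(0.4133)(0.9851) = 0.94144.
Central angle c = 2·arcsin(√a) = 2.65276 rad.
Distance = R·c = 3389.5 × 2.6528 ≈ 8992 km.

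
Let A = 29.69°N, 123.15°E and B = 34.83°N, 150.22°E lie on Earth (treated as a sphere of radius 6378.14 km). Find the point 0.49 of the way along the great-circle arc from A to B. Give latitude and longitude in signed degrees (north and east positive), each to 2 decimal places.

Central angle δ = 0.4081 rad. Interpolating on the sphere with fraction f = 0.49:
P = [sin((1−f)δ)·A + sin(fδ)·B] / sin δ = 0.5207·A + 0.5005·B in Cartesian coordinates,
giving P = (-0.6039, 0.5827, 0.5438), i.e. latitude 32.94°, longitude 136.02°.

32.94°, 136.02°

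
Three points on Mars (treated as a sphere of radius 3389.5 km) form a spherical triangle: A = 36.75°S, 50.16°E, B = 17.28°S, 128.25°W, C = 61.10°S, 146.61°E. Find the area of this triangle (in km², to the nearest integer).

7575192 km²

Side lengths (central angles): a = 1.2670, b = 1.0698, c = 2.1982 rad; semiperimeter s = 2.2675.
By l'Huilier's theorem, tan(E/4) = √[tan(s/2) tan((s−a)/2) tan((s−b)/2) tan((s−c)/2)], giving spherical excess E = 0.6594 rad.
Area = E·R² = 0.6594 × (3389.5)² ≈ 7575192 km².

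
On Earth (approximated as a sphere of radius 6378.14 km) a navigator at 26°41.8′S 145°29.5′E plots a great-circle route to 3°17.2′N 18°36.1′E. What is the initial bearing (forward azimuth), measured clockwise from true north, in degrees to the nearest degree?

255°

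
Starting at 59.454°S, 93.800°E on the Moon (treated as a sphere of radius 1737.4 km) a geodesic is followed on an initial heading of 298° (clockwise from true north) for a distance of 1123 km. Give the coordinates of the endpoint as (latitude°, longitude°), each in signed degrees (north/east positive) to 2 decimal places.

-32.94°, 54.48°

Angular distance δ = d/R = 1123/1737.4 = 0.64637 rad; initial bearing θ = 5.2011 rad.
sin φ₂ = sin φ₁ cos δ + cos φ₁ sin δ cos θ = (-0.8612)(0.7983) + (0.5082)(0.6023)(0.4695) = -0.5438, so φ₂ = -32.94°.
Δλ = atan2(sin θ sin δ cos φ₁, cos δ − sin φ₁ sin φ₂) = atan2(-0.2703, 0.3300) = -39.321°.
λ₂ = 93.800° − 39.321° = 54.48°.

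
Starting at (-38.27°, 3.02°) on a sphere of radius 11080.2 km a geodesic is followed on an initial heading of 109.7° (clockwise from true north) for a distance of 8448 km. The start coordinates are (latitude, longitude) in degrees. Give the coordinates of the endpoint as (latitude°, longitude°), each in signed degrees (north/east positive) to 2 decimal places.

Angular distance δ = d/R = 8448/11080.2 = 0.76244 rad; initial bearing θ = 1.9146 rad.
sin φ₂ = sin φ₁ cos δ + cos φ₁ sin δ cos θ = (-0.6194)(0.7232) + (0.7851)(0.6907)(-0.3371) = -0.6307, so φ₂ = -39.10°.
Δλ = atan2(sin θ sin δ cos φ₁, cos δ − sin φ₁ sin φ₂) = atan2(0.5105, 0.3325) = 56.922°.
λ₂ = 3.020° + 56.922° = 59.94°.

-39.10°, 59.94°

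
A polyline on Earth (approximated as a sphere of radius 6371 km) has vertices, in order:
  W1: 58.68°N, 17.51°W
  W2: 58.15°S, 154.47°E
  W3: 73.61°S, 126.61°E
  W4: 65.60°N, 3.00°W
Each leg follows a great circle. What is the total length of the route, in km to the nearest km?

39588 km

Leg W1→W2: central angle 3.0677 rad, distance 19544.6 km.
Leg W2→W3: central angle 0.3284 rad, distance 2092.3 km.
Leg W3→W4: central angle 2.8177 rad, distance 17951.4 km.
Total: 19544.6 + 2092.3 + 17951.4 ≈ 39588 km.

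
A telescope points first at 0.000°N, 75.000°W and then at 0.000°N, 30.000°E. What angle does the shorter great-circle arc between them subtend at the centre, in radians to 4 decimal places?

1.8326 rad

Let φ₁ = 0.0000 rad, φ₂ = 0.0000 rad, and Δλ = 1.8326 rad.
Haversine: a = sin²(Δφ/2) + cos φ₁ cos φ₂ sin²(Δλ/2) = 0.0000 + (1.0000)(1.0000)(0.6294) = 0.62941.
Central angle c = 2·arcsin(√a) = 1.83260 rad.
So the angular separation is 1.8326 rad.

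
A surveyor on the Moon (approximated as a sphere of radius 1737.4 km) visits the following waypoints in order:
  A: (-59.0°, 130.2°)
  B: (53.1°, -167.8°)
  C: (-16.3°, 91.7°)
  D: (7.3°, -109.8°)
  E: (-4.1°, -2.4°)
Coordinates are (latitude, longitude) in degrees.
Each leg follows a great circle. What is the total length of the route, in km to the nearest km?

15066 km

Leg A→B: central angle 2.1416 rad, distance 3720.8 km.
Leg B→C: central angle 1.9065 rad, distance 3312.4 km.
Leg C→D: central angle 2.7426 rad, distance 4765.0 km.
Leg D→E: central angle 1.8807 rad, distance 3267.5 km.
Total: 3720.8 + 3312.4 + 4765.0 + 3267.5 ≈ 15066 km.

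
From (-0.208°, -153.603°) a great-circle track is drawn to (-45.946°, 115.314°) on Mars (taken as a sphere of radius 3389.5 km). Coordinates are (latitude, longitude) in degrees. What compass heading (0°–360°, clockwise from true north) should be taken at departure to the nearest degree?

Δλ = -91.083° = -1.5897 rad.
y = sin Δλ · cos φ₂ = (-0.9998)(0.6953) = -0.6952
x = cos φ₁ sin φ₂ − sin φ₁ cos φ₂ cos Δλ = (1.0000)(-0.7187) − (-0.0036)(0.6953)(-0.0189) = -0.7187
θ = atan2(y, x) = -135.95°; adding 360° gives 224°.

224°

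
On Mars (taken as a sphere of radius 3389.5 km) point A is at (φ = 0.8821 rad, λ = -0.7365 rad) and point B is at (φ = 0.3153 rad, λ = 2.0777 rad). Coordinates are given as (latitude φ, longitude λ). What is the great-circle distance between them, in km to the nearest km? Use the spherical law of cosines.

6474 km

Let φ₁ = 0.8821 rad, φ₂ = 0.3153 rad, and Δλ = 2.8142 rad.
cos c = sin φ₁ sin φ₂ + cos φ₁ cos φ₂ cos Δλ = (0.7721)(0.3101) + (0.6355)(0.9507)(-0.9469) = -0.33269,
so c = arccos(-0.33269) = 1.90995 rad.
Distance = R·c = 3389.5 × 1.9099 ≈ 6474 km.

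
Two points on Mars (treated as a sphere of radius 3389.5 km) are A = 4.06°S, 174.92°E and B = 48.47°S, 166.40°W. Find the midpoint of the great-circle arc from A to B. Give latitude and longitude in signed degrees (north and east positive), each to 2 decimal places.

-26.56°, -177.64°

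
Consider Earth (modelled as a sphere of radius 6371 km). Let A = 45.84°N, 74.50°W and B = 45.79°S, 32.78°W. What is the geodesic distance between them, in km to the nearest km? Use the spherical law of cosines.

With latitudes φ₁ = 45.840°, φ₂ = -45.790° and longitude difference Δλ = 41.720°:
cos c = sin φ₁ sin φ₂ + cos φ₁ cos φ₂ cos Δλ = (0.7174)(-0.7168) + (0.6967)(0.6973)(0.7464) = -0.15164,
so c = arccos(-0.15164) = 1.72302 rad.
Distance = R·c = 6371 × 1.7230 ≈ 10977 km.

10977 km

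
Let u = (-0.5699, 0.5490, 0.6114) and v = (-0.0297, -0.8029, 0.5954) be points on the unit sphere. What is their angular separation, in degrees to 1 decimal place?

u·v = -0.0598; |u| = 1.0000, |v| = 1.0000.
cos θ = (u·v)/(|u||v|) = -0.0598, so θ = 93.4°.

93.4°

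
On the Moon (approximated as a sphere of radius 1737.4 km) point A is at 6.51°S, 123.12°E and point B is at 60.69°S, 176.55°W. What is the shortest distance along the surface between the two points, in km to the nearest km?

With latitudes φ₁ = -6.510°, φ₂ = -60.690° and longitude difference Δλ = 60.330°:
Haversine: a = sin²(Δφ/2) + cos φ₁ cos φ₂ sin²(Δλ/2) = 0.2074 + (0.9936)(0.4895)(0.2525) = 0.33019.
Central angle c = 2·arcsin(√a) = 1.22428 rad.
Distance = R·c = 1737.4 × 1.2243 ≈ 2127 km.

2127 km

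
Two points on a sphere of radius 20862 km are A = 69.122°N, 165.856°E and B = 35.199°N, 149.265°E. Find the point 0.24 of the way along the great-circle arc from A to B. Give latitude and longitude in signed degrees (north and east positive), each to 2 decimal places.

61.22°, 158.76°

The central angle between A and B is δ = 0.6135 rad.
With f = 0.24, the slerp weights are sin((1−f)δ)/sin δ = 0.7808 and sin(fδ)/sin δ = 0.2548.
Weighted sum of the unit vectors: (0.7808)·(-0.3456,0.0871,0.9343) + (0.2548)·(-0.7024,0.4176,0.5764) = (-0.4488, 0.1744, 0.8764).
Converting back: φ = atan2(z, √(x²+y²)) = 61.22°, λ = atan2(y, x) = 158.76°.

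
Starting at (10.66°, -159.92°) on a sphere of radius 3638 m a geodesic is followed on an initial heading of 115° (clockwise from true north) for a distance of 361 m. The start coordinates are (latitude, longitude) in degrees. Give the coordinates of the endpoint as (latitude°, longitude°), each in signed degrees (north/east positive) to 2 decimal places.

8.22°, -154.72°

Angular distance δ = d/R = 361/3638 = 0.09923 rad; initial bearing θ = 2.0071 rad.
sin φ₂ = sin φ₁ cos δ + cos φ₁ sin δ cos θ = (0.1850)(0.9951) + (0.9827)(0.0991)(-0.4226) = 0.1429, so φ₂ = 8.22°.
Δλ = atan2(sin θ sin δ cos φ₁, cos δ − sin φ₁ sin φ₂) = atan2(0.0882, 0.9686) = 5.205°.
λ₂ = -159.920° + 5.205° = -154.72°.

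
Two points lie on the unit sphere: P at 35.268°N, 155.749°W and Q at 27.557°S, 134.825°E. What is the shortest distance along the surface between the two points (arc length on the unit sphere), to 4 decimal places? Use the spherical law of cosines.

In radians: φ₁ = 0.6155, φ₂ = -0.4810, Δλ = -69.426° = -1.2117 rad.
cos c = sin φ₁ sin φ₂ + cos φ₁ cos φ₂ cos Δλ = (0.5774)(-0.4626) + (0.8165)(0.8866)(0.3514) = -0.01276,
so c = arccos(-0.01276) = 1.58355 rad.
On the unit sphere the arc length equals the central angle: 1.5836.

1.5836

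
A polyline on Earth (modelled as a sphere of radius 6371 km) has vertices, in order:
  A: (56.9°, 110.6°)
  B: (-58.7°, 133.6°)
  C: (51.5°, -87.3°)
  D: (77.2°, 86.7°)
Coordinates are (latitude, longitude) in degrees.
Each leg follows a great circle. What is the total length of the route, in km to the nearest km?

Leg A→B: central angle 2.0428 rad, distance 13014.4 km.
Leg B→C: central angle 2.7218 rad, distance 17340.3 km.
Leg C→D: central angle 0.8944 rad, distance 5698.1 km.
Total: 13014.4 + 17340.3 + 5698.1 ≈ 36053 km.

36053 km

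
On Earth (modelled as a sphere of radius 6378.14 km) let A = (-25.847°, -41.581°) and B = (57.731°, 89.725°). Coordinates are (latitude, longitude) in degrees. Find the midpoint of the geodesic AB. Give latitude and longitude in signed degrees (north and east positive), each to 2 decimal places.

Central angle δ = 2.3265 rad. Interpolating on the sphere with fraction f = 0.5:
P = [sin((1−f)δ)·A + sin(fδ)·B] / sin δ = 1.2615·A + 1.2615·B in Cartesian coordinates,
giving P = (0.8524, -0.0800, 0.5167), i.e. latitude 31.11°, longitude -5.36°.

31.11°, -5.36°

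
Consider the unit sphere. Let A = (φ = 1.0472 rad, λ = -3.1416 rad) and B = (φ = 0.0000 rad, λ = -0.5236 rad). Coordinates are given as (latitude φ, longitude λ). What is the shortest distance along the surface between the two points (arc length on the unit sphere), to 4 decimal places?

2.0186

In radians: φ₁ = 1.0472, φ₂ = 0.0000, Δλ = 150.000° = 2.6180 rad.
cos c = sin φ₁ sin φ₂ + cos φ₁ cos φ₂ cos Δλ = (0.8660)(0.0000) + (0.5000)(1.0000)(-0.8660) = -0.43301,
so c = arccos(-0.43301) = 2.01863 rad.
On the unit sphere the arc length equals the central angle: 2.0186.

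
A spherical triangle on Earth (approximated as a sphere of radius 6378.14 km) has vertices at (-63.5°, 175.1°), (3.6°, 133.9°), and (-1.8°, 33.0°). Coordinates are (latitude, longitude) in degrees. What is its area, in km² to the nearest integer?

Side lengths (central angles): a = 1.7626, b = 1.9005, c = 1.2882 rad; semiperimeter s = 2.4756.
By l'Huilier's theorem, tan(E/4) = √[tan(s/2) tan((s−a)/2) tan((s−b)/2) tan((s−c)/2)], giving spherical excess E = 1.7366 rad.
Area = E·R² = 1.7366 × (6378.14)² ≈ 70646799 km².

70646799 km²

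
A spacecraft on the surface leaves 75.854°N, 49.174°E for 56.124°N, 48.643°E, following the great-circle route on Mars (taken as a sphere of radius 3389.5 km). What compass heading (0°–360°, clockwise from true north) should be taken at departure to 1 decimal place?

With φ₁ = 1.3239, φ₂ = 0.9795, Δλ = -0.0093 rad, the forward-azimuth formula gives
θ = atan2( sin Δλ cos φ₂ , cos φ₁ sin φ₂ − sin φ₁ cos φ₂ cos Δλ ) = atan2(-0.0052, -0.3376) = -179.12°.
Adding 360° brings this into [0°, 360°): 180.9°.

180.9°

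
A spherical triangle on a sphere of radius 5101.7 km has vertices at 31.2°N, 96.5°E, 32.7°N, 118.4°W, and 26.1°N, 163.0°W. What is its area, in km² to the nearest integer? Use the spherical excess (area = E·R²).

Side lengths (central angles): a = 0.6829, b = 1.4828, c = 1.8865 rad; semiperimeter s = 2.0261.
By l'Huilier's theorem, tan(E/4) = √[tan(s/2) tan((s−a)/2) tan((s−b)/2) tan((s−c)/2)], giving spherical excess E = 0.6249 rad.
Area = E·R² = 0.6249 × (5101.7)² ≈ 16264458 km².

16264458 km²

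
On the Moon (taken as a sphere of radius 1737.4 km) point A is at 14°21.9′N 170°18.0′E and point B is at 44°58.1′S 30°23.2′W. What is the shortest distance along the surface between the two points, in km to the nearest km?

4389 km

With latitudes φ₁ = 14.365°, φ₂ = -44.968° and longitude difference Δλ = 159.313°:
cos c = sin φ₁ sin φ₂ + cos φ₁ cos φ₂ cos Δλ = (0.2481)(-0.7067) + (0.9687)(0.7075)(-0.9355) = -0.81652,
so c = arccos(-0.81652) = 2.52616 rad.
Distance = R·c = 1737.4 × 2.5262 ≈ 4389 km.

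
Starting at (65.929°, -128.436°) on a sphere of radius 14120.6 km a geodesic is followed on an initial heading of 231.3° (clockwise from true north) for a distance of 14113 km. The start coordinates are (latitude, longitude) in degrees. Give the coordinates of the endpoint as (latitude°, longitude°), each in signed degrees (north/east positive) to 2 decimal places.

Angular distance δ = d/R = 14113/14120.6 = 0.99946 rad; initial bearing θ = 4.0369 rad.
sin φ₂ = sin φ₁ cos δ + cos φ₁ sin δ cos θ = (0.9130)(0.5408) + (0.4079)(0.8412)(-0.6252) = 0.2792, so φ₂ = 16.21°.
Δλ = atan2(sin θ sin δ cos φ₁, cos δ − sin φ₁ sin φ₂) = atan2(-0.2678, 0.2858) = -43.131°.
λ₂ = -128.436° − 43.131° = -171.57°.

16.21°, -171.57°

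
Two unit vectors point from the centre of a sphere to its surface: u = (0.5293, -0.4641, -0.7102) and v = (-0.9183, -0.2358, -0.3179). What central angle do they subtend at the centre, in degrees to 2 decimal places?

98.68°

u·v = -0.1508; |u| = 1.0000, |v| = 1.0000.
cos θ = (u·v)/(|u||v|) = -0.1509, so θ = 98.68°.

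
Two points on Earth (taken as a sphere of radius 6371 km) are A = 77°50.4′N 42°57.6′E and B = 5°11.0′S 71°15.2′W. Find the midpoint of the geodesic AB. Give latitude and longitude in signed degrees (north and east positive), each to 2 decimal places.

43.66°, -59.33°

The central angle between A and B is δ = 1.7460 rad.
With f = 0.5, the slerp weights are sin((1−f)δ)/sin δ = 0.7782 and sin(fδ)/sin δ = 0.7782.
Weighted sum of the unit vectors: (0.7782)·(0.1542,0.1436,0.9776) + (0.7782)·(0.3201,-0.9431,-0.0903) = (0.3690, -0.6222, 0.6904).
Converting back: φ = atan2(z, √(x²+y²)) = 43.66°, λ = atan2(y, x) = -59.33°.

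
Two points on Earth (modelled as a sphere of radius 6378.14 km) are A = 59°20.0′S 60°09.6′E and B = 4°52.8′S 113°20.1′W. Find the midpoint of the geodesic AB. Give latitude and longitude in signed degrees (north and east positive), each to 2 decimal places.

-62.45°, -106.60°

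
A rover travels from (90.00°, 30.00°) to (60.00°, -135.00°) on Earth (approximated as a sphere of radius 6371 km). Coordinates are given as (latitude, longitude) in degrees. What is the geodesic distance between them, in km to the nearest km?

3336 km

With latitudes φ₁ = 90.000°, φ₂ = 60.000° and longitude difference Δλ = -165.000°:
cos c = sin φ₁ sin φ₂ + cos φ₁ cos φ₂ cos Δλ = (1.0000)(0.8660) + (0.0000)(0.5000)(-0.9659) = 0.86603,
so c = arccos(0.86603) = 0.52360 rad.
Distance = R·c = 6371 × 0.5236 ≈ 3336 km.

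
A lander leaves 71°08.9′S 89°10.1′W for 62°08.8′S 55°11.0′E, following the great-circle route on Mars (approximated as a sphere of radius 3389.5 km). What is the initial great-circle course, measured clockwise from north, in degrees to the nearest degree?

157°

With φ₁ = -1.2418, φ₂ = -1.0847, Δλ = 2.5194 rad, the forward-azimuth formula gives
θ = atan2( sin Δλ cos φ₂ , cos φ₁ sin φ₂ − sin φ₁ cos φ₂ cos Δλ ) = atan2(0.2723, -0.6450) = 157.11°.
So the initial bearing is 157°.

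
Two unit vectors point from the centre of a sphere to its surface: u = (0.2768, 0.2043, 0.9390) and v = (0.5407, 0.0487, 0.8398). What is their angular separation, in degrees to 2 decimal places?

u·v = 0.9482; |u| = 1.0000, |v| = 1.0000.
cos θ = (u·v)/(|u||v|) = 0.9482, so θ = 18.53°.

18.53°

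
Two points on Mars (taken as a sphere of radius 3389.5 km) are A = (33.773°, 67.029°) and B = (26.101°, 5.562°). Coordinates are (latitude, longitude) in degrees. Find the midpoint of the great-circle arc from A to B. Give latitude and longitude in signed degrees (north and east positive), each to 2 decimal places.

33.81°, 34.98°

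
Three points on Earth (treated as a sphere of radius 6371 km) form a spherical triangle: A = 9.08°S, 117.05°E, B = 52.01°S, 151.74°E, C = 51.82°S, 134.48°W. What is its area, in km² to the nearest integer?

4505316 km²

Side lengths (central angles): a = 0.7586, b = 1.6402, c = 0.8968 rad; semiperimeter s = 1.6478.
By l'Huilier's theorem, tan(E/4) = √[tan(s/2) tan((s−a)/2) tan((s−b)/2) tan((s−c)/2)], giving spherical excess E = 0.1110 rad.
Area = E·R² = 0.1110 × (6371)² ≈ 4505316 km².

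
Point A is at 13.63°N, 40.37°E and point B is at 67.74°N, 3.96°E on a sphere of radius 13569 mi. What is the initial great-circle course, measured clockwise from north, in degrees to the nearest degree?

345°

With φ₁ = 0.2379, φ₂ = 1.1823, Δλ = -0.6355 rad, the forward-azimuth formula gives
θ = atan2( sin Δλ cos φ₂ , cos φ₁ sin φ₂ − sin φ₁ cos φ₂ cos Δλ ) = atan2(-0.2248, 0.8276) = -15.20°.
Adding 360° brings this into [0°, 360°): 345°.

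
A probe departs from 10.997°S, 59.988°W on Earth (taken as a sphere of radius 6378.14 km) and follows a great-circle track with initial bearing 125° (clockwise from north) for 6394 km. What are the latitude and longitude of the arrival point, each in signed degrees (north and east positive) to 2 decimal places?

Angular distance δ = d/R = 6394/6378.14 = 1.00249 rad; initial bearing θ = 2.1817 rad.
sin φ₂ = sin φ₁ cos δ + cos φ₁ sin δ cos θ = (-0.1908)(0.5382) + (0.9816)(0.8428)(-0.5736) = -0.5772, so φ₂ = -35.25°.
Δλ = atan2(sin θ sin δ cos φ₁, cos δ − sin φ₁ sin φ₂) = atan2(0.6777, 0.4281) = 57.720°.
λ₂ = -59.988° + 57.720° = -2.27°.

-35.25°, -2.27°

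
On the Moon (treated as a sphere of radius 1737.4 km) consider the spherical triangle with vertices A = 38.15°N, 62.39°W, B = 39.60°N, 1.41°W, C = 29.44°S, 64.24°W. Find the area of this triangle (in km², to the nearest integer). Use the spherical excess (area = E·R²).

1750416 km²

Side lengths (central angles): a = 1.5777, b = 1.1801, c = 0.8125 rad; semiperimeter s = 1.7851.
By l'Huilier's theorem, tan(E/4) = √[tan(s/2) tan((s−a)/2) tan((s−b)/2) tan((s−c)/2)], giving spherical excess E = 0.5799 rad.
Area = E·R² = 0.5799 × (1737.4)² ≈ 1750416 km².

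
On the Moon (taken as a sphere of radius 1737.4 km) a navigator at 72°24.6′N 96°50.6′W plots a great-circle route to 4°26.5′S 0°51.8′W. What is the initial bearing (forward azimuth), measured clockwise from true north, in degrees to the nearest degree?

With φ₁ = 1.2638, φ₂ = -0.0775, Δλ = 1.6752 rad, the forward-azimuth formula gives
θ = atan2( sin Δλ cos φ₂ , cos φ₁ sin φ₂ − sin φ₁ cos φ₂ cos Δλ ) = atan2(0.9916, 0.0756) = 85.64°.
So the initial bearing is 86°.

86°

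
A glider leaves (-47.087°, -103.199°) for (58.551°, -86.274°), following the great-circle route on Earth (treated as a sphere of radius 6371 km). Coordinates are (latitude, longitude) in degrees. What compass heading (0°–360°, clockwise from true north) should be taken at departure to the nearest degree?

With φ₁ = -0.8218, φ₂ = 1.0219, Δλ = 0.2954 rad, the forward-azimuth formula gives
θ = atan2( sin Δλ cos φ₂ , cos φ₁ sin φ₂ − sin φ₁ cos φ₂ cos Δλ ) = atan2(0.1519, 0.9464) = 9.12°.
So the initial bearing is 9°.

9°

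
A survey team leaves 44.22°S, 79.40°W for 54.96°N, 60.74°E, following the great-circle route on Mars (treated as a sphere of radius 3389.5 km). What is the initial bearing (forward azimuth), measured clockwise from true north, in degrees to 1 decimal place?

52.8°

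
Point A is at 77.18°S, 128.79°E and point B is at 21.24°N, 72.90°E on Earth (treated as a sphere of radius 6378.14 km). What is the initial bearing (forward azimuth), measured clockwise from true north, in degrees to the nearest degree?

307°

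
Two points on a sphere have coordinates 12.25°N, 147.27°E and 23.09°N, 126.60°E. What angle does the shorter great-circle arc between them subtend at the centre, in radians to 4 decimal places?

In radians: φ₁ = 0.2138, φ₂ = 0.4030, Δλ = -20.670° = -0.3608 rad.
Haversine: a = sin²(Δφ/2) + cos φ₁ cos φ₂ sin²(Δλ/2) = 0.0089 + (0.9772)(0.9199)(0.0322) = 0.03785.
Central angle c = 2·arcsin(√a) = 0.39162 rad.
So the angular separation is 0.3916 rad.

0.3916 rad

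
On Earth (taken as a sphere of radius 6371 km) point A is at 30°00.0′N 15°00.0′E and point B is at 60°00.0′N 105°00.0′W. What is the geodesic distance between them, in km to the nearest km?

With latitudes φ₁ = 30.000°, φ₂ = 60.000° and longitude difference Δλ = -120.000°:
Haversine: a = sin²(Δφ/2) + cos φ₁ cos φ₂ sin²(Δλ/2) = 0.0670 + (0.8660)(0.5000)(0.7500) = 0.39175.
Central angle c = 2·arcsin(√a) = 1.35256 rad.
Distance = R·c = 6371 × 1.3526 ≈ 8617 km.

8617 km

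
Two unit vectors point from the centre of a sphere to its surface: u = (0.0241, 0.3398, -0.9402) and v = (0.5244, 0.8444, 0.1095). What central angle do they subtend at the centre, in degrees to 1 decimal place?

u·v = 0.1966; |u| = 1.0000, |v| = 1.0000.
cos θ = (u·v)/(|u||v|) = 0.1966, so θ = 78.7°.

78.7°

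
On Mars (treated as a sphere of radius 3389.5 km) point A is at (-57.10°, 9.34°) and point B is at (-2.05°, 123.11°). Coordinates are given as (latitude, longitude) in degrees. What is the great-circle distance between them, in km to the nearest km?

5968 km

In radians: φ₁ = -0.9966, φ₂ = -0.0358, Δλ = 113.770° = 1.9857 rad.
cos c = sin φ₁ sin φ₂ + cos φ₁ cos φ₂ cos Δλ = (-0.8396)(-0.0358) + (0.5432)(0.9994)(-0.4031) = -0.18876,
so c = arccos(-0.18876) = 1.76070 rad.
Distance = R·c = 3389.5 × 1.7607 ≈ 5968 km.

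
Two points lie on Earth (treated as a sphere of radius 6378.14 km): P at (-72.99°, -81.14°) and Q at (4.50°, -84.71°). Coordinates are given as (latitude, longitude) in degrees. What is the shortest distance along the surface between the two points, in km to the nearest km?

In radians: φ₁ = -1.2739, φ₂ = 0.0785, Δλ = -3.570° = -0.0623 rad.
cos c = sin φ₁ sin φ₂ + cos φ₁ cos φ₂ cos Δλ = (-0.9563)(0.0785) + (0.2925)(0.9969)(0.9981) = 0.21604,
so c = arccos(0.21604) = 1.35304 rad.
Distance = R·c = 6378.14 × 1.3530 ≈ 8630 km.

8630 km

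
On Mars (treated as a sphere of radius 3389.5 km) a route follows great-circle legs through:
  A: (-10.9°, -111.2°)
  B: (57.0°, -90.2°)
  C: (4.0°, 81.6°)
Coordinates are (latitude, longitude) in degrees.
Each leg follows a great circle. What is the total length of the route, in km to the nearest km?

11164 km

Leg A→B: central angle 1.2231 rad, distance 4145.8 km.
Leg B→C: central angle 2.0706 rad, distance 7018.3 km.
Total: 4145.8 + 7018.3 ≈ 11164 km.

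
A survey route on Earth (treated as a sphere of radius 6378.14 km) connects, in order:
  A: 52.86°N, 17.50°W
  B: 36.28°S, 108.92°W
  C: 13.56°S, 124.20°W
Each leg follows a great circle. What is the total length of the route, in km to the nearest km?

Leg A→B: central angle 2.0758 rad, distance 13239.4 km.
Leg B→C: central angle 0.4630 rad, distance 2953.3 km.
Total: 13239.4 + 2953.3 ≈ 16193 km.

16193 km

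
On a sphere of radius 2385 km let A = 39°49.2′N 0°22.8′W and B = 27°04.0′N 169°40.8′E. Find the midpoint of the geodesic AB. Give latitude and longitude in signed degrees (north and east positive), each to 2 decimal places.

80.24°, 124.97°

The central angle between A and B is δ = 1.9631 rad.
With f = 0.5, the slerp weights are sin((1−f)δ)/sin δ = 0.8997 and sin(fδ)/sin δ = 0.8997.
Weighted sum of the unit vectors: (0.8997)·(0.7680,-0.0051,0.6404) + (0.8997)·(-0.8761,0.1595,0.4550) = (-0.0972, 0.1389, 0.9855).
Converting back: φ = atan2(z, √(x²+y²)) = 80.24°, λ = atan2(y, x) = 124.97°.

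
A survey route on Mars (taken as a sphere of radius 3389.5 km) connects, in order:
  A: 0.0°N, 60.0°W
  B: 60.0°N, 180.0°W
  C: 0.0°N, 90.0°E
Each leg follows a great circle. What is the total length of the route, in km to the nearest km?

Leg A→B: central angle 1.8235 rad, distance 6180.7 km.
Leg B→C: central angle 1.5708 rad, distance 5324.2 km.
Total: 6180.7 + 5324.2 ≈ 11505 km.

11505 km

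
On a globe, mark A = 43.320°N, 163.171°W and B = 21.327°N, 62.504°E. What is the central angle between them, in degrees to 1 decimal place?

102.9°

Let φ₁ = 0.7561 rad, φ₂ = 0.3722 rad, and Δλ = -2.3444 rad.
Haversine: a = sin²(Δφ/2) + cos φ₁ cos φ₂ sin²(Δλ/2) = 0.0364 + (0.7275)(0.9315)(0.8494) = 0.61201.
Central angle c = 2·arcsin(√a) = 1.79673 rad.
So the angular separation is 102.9°.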